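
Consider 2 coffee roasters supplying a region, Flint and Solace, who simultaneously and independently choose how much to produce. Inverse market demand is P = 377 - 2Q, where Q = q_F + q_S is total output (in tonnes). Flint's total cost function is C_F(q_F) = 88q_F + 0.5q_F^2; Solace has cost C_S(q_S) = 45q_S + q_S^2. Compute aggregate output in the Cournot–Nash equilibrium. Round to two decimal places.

Flint's profit: π_F = (377 - 2Q)q_F - (88q_F + (1/2)q_F²). Setting ∂π_F/∂q_F = 0: 289 - 5q_F - 2(q_S) = 0.
Solace's first-order condition: 332 - 6q_S - 2(q_F) = 0.
Rearranging gives the reaction functions q_F = (289 - 2q_S)/5 and q_S = (332 - 2q_F)/6.
Substituting one into the other gives q_F = 535/13 and q_S = 541/13.
Total output Q = 535/13 + 541/13 = 1076/13.

82.77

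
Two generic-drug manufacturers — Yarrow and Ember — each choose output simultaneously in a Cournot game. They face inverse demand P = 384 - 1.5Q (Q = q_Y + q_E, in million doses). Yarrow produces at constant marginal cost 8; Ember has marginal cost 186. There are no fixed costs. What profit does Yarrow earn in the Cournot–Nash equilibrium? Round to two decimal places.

Yarrow's profit: π_Y = (384 - 1.5Q)q_Y - (8q_Y). Setting ∂π_Y/∂q_Y = 0: 376 - 3q_Y - (3/2)(q_E) = 0.
Ember's first-order condition: 198 - 3q_E - (3/2)(q_Y) = 0.
So q_Y = (376 - (3/2)q_E)/3 and q_E = (198 - (3/2)q_Y)/3.
Substituting one into the other gives q_Y = 1108/9 and q_E = 40/9.
Price P = 384 - (3/2)·(1148/9) = 578/3.
Yarrow's profit: (578/3 - 8)·(1108/9) = 22734.5185.

22734.52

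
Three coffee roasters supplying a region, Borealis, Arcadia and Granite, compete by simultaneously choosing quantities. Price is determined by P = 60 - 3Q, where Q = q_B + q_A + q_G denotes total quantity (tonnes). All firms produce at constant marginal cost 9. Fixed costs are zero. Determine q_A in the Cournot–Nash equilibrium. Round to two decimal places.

4.25

Each firm earns π_i = (60 - 3Q)q_i - 9q_i.
Setting ∂π_i/∂q_i = 0 with rivals' quantities fixed: 51 - 6q_i - 3·Σ_{j≠i} q_j = 0.
By symmetry each firm produces the same amount; substituting Σ_{j≠i} q_j = 2q_i yields q_i = 51/12 = 17/4.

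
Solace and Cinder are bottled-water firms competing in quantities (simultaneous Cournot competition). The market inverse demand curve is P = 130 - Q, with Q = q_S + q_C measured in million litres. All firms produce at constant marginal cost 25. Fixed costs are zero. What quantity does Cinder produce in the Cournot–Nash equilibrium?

Each firm earns π_i = (130 - Q)q_i - 25q_i.
First-order condition (treating rivals' output as given): 105 - 2q_i - q_j = 0.
With identical firms every q_j equals q_i, so q_j = q_i and 105 = 3q_i, giving q_i = 35.

35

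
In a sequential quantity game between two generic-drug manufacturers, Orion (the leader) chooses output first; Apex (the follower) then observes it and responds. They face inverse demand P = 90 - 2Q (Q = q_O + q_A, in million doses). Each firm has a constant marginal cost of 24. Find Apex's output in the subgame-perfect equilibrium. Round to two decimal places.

8.25

The follower Apex best-responds to any q_O: π_A = (90 - 2Q)q_A - 24q_A.
Setting the follower's marginal profit to zero, 66 - 2q_O - 4q_A = 0, i.e. q_A = (66 - 2q_O)/4.
Orion substitutes q_A(q_O) into its own profit: π_O = q_O(90 - 2q_O - (66 - 2q_O)/2) - 24q_O = (57 - q_O)q_O - 24q_O.
The leader's first-order condition 33 - 2q_O = 0 yields q_O = 33/2.
Then q_A = (66 - 2·(33/2))/4 = 33/4.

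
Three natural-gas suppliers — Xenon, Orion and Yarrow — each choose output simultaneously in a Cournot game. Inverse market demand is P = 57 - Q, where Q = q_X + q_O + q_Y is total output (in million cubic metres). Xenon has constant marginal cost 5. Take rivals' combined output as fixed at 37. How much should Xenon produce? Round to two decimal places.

7.50

With rivals' combined output fixed at 37, Xenon's profit is π_X = (57 - 37 - q_X)q_X - (5q_X) = (20 - q_X)q_X - (5q_X).
∂π_X/∂q_X = 15 - 2q_X = 0, so q_X = 15/2.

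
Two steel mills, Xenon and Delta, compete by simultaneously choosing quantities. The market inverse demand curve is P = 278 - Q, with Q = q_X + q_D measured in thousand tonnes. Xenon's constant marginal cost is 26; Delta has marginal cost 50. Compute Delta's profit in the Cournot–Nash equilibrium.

Xenon's profit: π_X = (278 - Q)q_X - (26q_X). Setting ∂π_X/∂q_X = 0: 252 - 2q_X - (q_D) = 0.
Delta's profit: π_D = (278 - Q)q_D - (50q_D). Setting ∂π_D/∂q_D = 0: 228 - 2q_D - (q_X) = 0.
Rearranging gives the reaction functions q_X = (252 - q_D)/2 and q_D = (228 - q_X)/2.
Substituting one into the other gives q_X = 92 and q_D = 68.
Price P = 278 - 160 = 118.
Delta's profit: (118 - 50)·68 = 4624.

4624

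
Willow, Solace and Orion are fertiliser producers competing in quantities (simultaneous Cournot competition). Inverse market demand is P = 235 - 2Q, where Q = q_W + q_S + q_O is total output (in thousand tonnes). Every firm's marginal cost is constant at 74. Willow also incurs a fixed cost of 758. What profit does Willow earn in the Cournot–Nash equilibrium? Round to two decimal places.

52.03

Each firm earns π_i = (235 - 2Q)q_i - 74q_i.
First-order condition (treating rivals' output as given): 161 - 4q_i - 2·Σ_{j≠i} q_j = 0.
With identical firms every q_j equals q_i, so Σ_{j≠i} q_j = 2q_i and 161 = 8q_i, giving q_i = 161/8.
Price P = 235 - 2·(483/8) = 457/4.
Willow's profit: (457/4 - 74)·(161/8) - 758 = 1665/32.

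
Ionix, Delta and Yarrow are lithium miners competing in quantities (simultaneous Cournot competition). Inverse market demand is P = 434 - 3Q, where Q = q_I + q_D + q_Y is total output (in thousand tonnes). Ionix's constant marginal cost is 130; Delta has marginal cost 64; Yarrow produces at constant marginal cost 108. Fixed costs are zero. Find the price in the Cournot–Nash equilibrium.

Ionix's profit: π_I = (434 - 3Q)q_I - (130q_I). Setting ∂π_I/∂q_I = 0: 304 - 6q_I - 3(q_D + q_Y) = 0.
Delta's first-order condition: 370 - 6q_D - 3(q_I + q_Y) = 0.
Yarrow's profit: π_Y = (434 - 3Q)q_Y - (108q_Y). Setting ∂π_Y/∂q_Y = 0: 326 - 6q_Y - 3(q_I + q_D) = 0.
Adding the 3 conditions: 1000 − 6Q − 6Q = 0, i.e. Q = 250/3.
Back-substituting: q_I = (304 − 250)/3 = 18, q_D = (370 − 250)/3 = 40, q_Y = (326 − 250)/3 = 76/3.
Total output Q = 250/3, so price P = 434 - 3·(250/3) = 184.

184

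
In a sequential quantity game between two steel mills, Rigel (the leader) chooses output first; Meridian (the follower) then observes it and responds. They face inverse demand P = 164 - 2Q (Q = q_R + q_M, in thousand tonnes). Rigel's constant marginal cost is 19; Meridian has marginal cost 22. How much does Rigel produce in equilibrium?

37

The follower Meridian best-responds to any q_R: π_M = (164 - 2Q)q_M - 22q_M.
∂π_M/∂q_M = 142 - 2q_R - 4q_M = 0 gives the reaction function q_M = (142 - 2q_R)/4.
Rigel substitutes q_M(q_R) into its own profit: π_R = q_R(164 - 2q_R - (142 - 2q_R)/2) - 19q_R = (93 - q_R)q_R - 19q_R.
Leader FOC: 74 - 2q_R = 0, so q_R = 37.
Then q_M = (142 - 2·37)/4 = 17.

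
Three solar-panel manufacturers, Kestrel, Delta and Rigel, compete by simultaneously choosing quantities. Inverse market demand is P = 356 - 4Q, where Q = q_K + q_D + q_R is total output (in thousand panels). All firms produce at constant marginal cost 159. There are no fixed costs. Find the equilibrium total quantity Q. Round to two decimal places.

36.94

A representative firm's profit is π_i = q_i(356 - 4Q) - 159q_i.
Setting ∂π_i/∂q_i = 0 with rivals' quantities fixed: 197 - 8q_i - 4·Σ_{j≠i} q_j = 0.
By symmetry each firm produces the same amount; substituting Σ_{j≠i} q_j = 2q_i yields q_i = 197/16.
Total output Q = 197/16 + 197/16 + 197/16 = 591/16.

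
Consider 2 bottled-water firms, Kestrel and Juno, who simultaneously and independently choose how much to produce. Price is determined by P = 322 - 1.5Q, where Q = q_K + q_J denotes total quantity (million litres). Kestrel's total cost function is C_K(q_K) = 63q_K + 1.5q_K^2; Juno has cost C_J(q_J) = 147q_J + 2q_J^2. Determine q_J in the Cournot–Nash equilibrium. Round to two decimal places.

16.64

Kestrel's profit: π_K = (322 - 1.5Q)q_K - (63q_K + (3/2)q_K²). Setting ∂π_K/∂q_K = 0: 259 - 6q_K - (3/2)(q_J) = 0.
Juno's profit: π_J = (322 - 1.5Q)q_J - (147q_J + 2q_J²). Setting ∂π_J/∂q_J = 0: 175 - 7q_J - (3/2)(q_K) = 0.
Rearranging gives the reaction functions q_K = (259 - (3/2)q_J)/6 and q_J = (175 - (3/2)q_K)/7.
Substituting one into the other gives q_K = 39.0063 and q_J = 882/53.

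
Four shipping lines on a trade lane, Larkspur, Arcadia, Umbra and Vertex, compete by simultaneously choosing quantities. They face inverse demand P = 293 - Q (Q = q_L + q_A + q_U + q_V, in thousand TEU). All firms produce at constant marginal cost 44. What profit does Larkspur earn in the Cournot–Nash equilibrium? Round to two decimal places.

2480.04

Each firm earns π_i = (293 - Q)q_i - 44q_i.
Setting ∂π_i/∂q_i = 0 with rivals' quantities fixed: 249 - 2q_i - Σ_{j≠i} q_j = 0.
With identical firms every q_j equals q_i, so Σ_{j≠i} q_j = 3q_i and 249 = 5q_i, giving q_i = 249/5.
Price P = 293 - 996/5 = 469/5.
Larkspur's profit: (469/5 - 44)·(249/5) = 2480.0400.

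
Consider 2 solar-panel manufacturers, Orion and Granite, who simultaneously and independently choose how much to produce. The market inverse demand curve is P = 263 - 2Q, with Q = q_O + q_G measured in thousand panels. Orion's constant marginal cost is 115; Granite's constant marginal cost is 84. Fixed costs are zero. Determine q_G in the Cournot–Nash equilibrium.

Orion's profit: π_O = (263 - 2Q)q_O - (115q_O). Setting ∂π_O/∂q_O = 0: 148 - 4q_O - 2(q_G) = 0.
Granite's profit: π_G = (263 - 2Q)q_G - (84q_G). Setting ∂π_G/∂q_G = 0: 179 - 4q_G - 2(q_O) = 0.
Best responses: q_O = (148 - 2q_G)/4, q_G = (179 - 2q_O)/4.
Solving the pair: q_O = 39/2, q_G = 35.

35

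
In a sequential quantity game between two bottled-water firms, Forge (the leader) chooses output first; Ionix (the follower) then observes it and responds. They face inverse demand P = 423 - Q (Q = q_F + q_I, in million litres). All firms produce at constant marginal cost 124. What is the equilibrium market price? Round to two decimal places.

198.75

Solve by backward induction. Given q_F, the follower Ionix maximises π_I = (423 - q_F - q_I)q_I - 124q_I.
Follower FOC: 299 - q_F - 2q_I = 0, so q_I(q_F) = (299 - q_F)/2.
The leader anticipates this reaction. Substituting into P = 423 - Q gives P = 547/2 - (1/2)q_F, so π_F = (547/2 - (1/2)q_F)q_F - 124q_F.
The leader's first-order condition 299/2 - q_F = 0 yields q_F = 299/2.
Then q_I = (299 - 299/2)/2 = 299/4.
Total output Q = 897/4, so price P = 423 - 897/4 = 795/4.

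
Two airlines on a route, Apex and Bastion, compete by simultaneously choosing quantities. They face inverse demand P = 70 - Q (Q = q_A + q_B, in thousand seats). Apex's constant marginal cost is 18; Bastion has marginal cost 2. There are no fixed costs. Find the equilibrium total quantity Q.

40

Apex's profit: π_A = (70 - Q)q_A - (18q_A). Setting ∂π_A/∂q_A = 0: 52 - 2q_A - (q_B) = 0.
Bastion's profit: π_B = (70 - Q)q_B - (2q_B). Setting ∂π_B/∂q_B = 0: 68 - 2q_B - (q_A) = 0.
Best responses: q_A = (52 - q_B)/2, q_B = (68 - q_A)/2.
Solving the pair: q_A = 12, q_B = 28.
Total output Q = 12 + 28 = 40.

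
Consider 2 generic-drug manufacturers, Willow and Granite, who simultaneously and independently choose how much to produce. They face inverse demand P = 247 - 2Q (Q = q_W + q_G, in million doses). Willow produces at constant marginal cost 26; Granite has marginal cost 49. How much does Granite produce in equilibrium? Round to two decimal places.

29.17

Willow's profit: π_W = (247 - 2Q)q_W - (26q_W). Setting ∂π_W/∂q_W = 0: 221 - 4q_W - 2(q_G) = 0.
Granite's first-order condition: 198 - 4q_G - 2(q_W) = 0.
Rearranging gives the reaction functions q_W = (221 - 2q_G)/4 and q_G = (198 - 2q_W)/4.
Solving the pair: q_W = 122/3, q_G = 175/6.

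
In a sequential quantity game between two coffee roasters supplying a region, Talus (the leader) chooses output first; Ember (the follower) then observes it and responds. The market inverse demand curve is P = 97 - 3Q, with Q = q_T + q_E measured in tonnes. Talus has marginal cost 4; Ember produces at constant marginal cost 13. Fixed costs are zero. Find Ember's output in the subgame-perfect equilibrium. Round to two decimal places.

Solve by backward induction. Given q_T, the follower Ember maximises π_E = (97 - 3q_T - 3q_E)q_E - 13q_E.
Setting the follower's marginal profit to zero, 84 - 3q_T - 6q_E = 0, i.e. q_E = (84 - 3q_T)/6.
Talus substitutes q_E(q_T) into its own profit: π_T = q_T(97 - 3q_T - (84 - 3q_T)/2) - 4q_T = (55 - (3/2)q_T)q_T - 4q_T.
The leader's first-order condition 51 - 3q_T = 0 yields q_T = 17.
Then q_E = (84 - 3·17)/6 = 11/2.

5.50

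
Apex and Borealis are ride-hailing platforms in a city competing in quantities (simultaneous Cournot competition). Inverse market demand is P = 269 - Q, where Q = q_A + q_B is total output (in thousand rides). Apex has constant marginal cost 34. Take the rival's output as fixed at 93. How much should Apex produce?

71

With the rival's output fixed at 93, Apex's profit is π_A = (269 - 93 - q_A)q_A - (34q_A) = (176 - q_A)q_A - (34q_A).
∂π_A/∂q_A = 142 - 2q_A = 0, so q_A = 71.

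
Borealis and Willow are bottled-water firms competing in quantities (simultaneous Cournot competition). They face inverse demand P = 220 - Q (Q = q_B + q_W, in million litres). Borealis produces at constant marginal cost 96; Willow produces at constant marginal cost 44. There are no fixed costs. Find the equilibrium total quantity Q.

100

Borealis's profit: π_B = (220 - Q)q_B - (96q_B). Setting ∂π_B/∂q_B = 0: 124 - 2q_B - (q_W) = 0.
Willow's profit: π_W = (220 - Q)q_W - (44q_W). Setting ∂π_W/∂q_W = 0: 176 - 2q_W - (q_B) = 0.
Rearranging gives the reaction functions q_B = (124 - q_W)/2 and q_W = (176 - q_B)/2.
Solving the pair: q_B = 24, q_W = 76.
Total output Q = 24 + 76 = 100.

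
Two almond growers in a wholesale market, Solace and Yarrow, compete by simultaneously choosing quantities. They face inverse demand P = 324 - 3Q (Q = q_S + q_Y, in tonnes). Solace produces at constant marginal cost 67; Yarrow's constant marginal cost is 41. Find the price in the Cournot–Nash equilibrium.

144

Solace's profit: π_S = (324 - 3Q)q_S - (67q_S). Setting ∂π_S/∂q_S = 0: 257 - 6q_S - 3(q_Y) = 0.
Yarrow's profit: π_Y = (324 - 3Q)q_Y - (41q_Y). Setting ∂π_Y/∂q_Y = 0: 283 - 6q_Y - 3(q_S) = 0.
So q_S = (257 - 3q_Y)/6 and q_Y = (283 - 3q_S)/6.
Solving the pair: q_S = 77/3, q_Y = 103/3.
Total output Q = 60, so price P = 324 - 3·60 = 144.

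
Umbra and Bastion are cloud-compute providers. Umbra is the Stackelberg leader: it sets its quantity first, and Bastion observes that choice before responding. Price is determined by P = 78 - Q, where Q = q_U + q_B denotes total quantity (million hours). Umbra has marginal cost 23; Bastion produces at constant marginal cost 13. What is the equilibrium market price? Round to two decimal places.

Solve by backward induction. Given q_U, the follower Bastion maximises π_B = (78 - q_U - q_B)q_B - 13q_B.
Follower FOC: 65 - q_U - 2q_B = 0, so q_B(q_U) = (65 - q_U)/2.
The leader anticipates this reaction. Substituting into P = 78 - Q gives P = 91/2 - (1/2)q_U, so π_U = (91/2 - (1/2)q_U)q_U - 23q_U.
The leader's first-order condition 45/2 - q_U = 0 yields q_U = 45/2.
Then q_B = (65 - 45/2)/2 = 85/4.
Total output Q = 175/4, so price P = 78 - 175/4 = 137/4.

34.25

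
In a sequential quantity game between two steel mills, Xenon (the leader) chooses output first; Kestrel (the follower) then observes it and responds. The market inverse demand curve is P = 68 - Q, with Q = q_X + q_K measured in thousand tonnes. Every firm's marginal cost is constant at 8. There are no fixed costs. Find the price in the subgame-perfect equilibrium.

Solve by backward induction. Given q_X, the follower Kestrel maximises π_K = (68 - q_X - q_K)q_K - 8q_K.
Setting the follower's marginal profit to zero, 60 - q_X - 2q_K = 0, i.e. q_K = (60 - q_X)/2.
Xenon substitutes q_K(q_X) into its own profit: π_X = q_X(68 - q_X - (60 - q_X)/2) - 8q_X = (38 - (1/2)q_X)q_X - 8q_X.
Leader FOC: 30 - q_X = 0, so q_X = 30.
Then q_K = (60 - 30)/2 = 15.
Total output Q = 45, so price P = 68 - 45 = 23.

23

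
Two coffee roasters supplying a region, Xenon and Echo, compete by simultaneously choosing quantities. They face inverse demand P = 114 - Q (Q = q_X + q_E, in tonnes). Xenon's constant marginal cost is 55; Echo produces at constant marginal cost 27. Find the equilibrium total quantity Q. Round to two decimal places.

Xenon's profit: π_X = (114 - Q)q_X - (55q_X). Setting ∂π_X/∂q_X = 0: 59 - 2q_X - (q_E) = 0.
Echo's profit: π_E = (114 - Q)q_E - (27q_E). Setting ∂π_E/∂q_E = 0: 87 - 2q_E - (q_X) = 0.
Best responses: q_X = (59 - q_E)/2, q_E = (87 - q_X)/2.
Solving the pair: q_X = 31/3, q_E = 115/3.
Total output Q = 31/3 + 115/3 = 146/3.

48.67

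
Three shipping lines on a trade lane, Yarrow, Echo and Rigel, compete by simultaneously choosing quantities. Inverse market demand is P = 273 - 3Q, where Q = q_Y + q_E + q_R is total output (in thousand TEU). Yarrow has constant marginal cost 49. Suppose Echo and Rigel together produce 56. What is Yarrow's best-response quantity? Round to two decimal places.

9.33

With rivals' combined output fixed at 56, Yarrow's profit is π_Y = (273 - 3·56 - 3q_Y)q_Y - (49q_Y) = (105 - 3q_Y)q_Y - (49q_Y).
∂π_Y/∂q_Y = 56 - 6q_Y = 0, so q_Y = 28/3.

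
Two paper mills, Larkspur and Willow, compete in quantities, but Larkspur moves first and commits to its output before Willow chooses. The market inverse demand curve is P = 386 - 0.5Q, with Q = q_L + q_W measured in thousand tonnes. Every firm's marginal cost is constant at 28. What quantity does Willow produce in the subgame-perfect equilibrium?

179

Solve by backward induction. Given q_L, the follower Willow maximises π_W = (386 - (1/2)q_L - (1/2)q_W)q_W - 28q_W.
∂π_W/∂q_W = 358 - (1/2)q_L - q_W = 0 gives the reaction function q_W = (358 - (1/2)q_L).
The leader anticipates this reaction. Substituting into P = 386 - 0.5Q gives P = 207 - (1/4)q_L, so π_L = (207 - (1/4)q_L)q_L - 28q_L.
Maximising: ∂π_L/∂q_L = 179 - (1/2)q_L = 0, giving q_L = 358.
Then q_W = (358 - (1/2)·358) = 179.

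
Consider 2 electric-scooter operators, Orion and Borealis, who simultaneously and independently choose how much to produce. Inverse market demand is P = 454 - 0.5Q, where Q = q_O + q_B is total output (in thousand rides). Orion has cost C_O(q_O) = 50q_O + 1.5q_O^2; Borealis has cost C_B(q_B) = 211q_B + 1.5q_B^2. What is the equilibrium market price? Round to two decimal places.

382.11

Orion's profit: π_O = (454 - 0.5Q)q_O - (50q_O + (3/2)q_O²). Setting ∂π_O/∂q_O = 0: 404 - 4q_O - (1/2)(q_B) = 0.
Borealis's first-order condition: 243 - 4q_B - (1/2)(q_O) = 0.
So q_O = (404 - (1/2)q_B)/4 and q_B = (243 - (1/2)q_O)/4.
Solving the pair: q_O = 854/9, q_B = 440/9.
Total output Q = 1294/9, so price P = 454 - (1/2)·(1294/9) = 382.1111.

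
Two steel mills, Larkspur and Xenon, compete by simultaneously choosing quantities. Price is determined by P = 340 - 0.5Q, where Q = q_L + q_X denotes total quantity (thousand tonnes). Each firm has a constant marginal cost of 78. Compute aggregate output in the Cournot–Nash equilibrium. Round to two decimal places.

Each firm earns π_i = (340 - 0.5Q)q_i - 78q_i.
First-order condition (treating rivals' output as given): 262 - q_i - (1/2)q_j = 0.
With identical firms every q_j equals q_i, so q_j = q_i and 262 = (3/2)q_i, giving q_i = 524/3.
Total output Q = 524/3 + 524/3 = 1048/3.

349.33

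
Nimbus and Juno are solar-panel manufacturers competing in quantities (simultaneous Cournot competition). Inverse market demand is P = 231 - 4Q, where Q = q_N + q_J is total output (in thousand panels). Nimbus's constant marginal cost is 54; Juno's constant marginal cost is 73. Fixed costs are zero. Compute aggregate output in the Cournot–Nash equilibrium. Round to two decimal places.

Nimbus's profit: π_N = (231 - 4Q)q_N - (54q_N). Setting ∂π_N/∂q_N = 0: 177 - 8q_N - 4(q_J) = 0.
Juno's profit: π_J = (231 - 4Q)q_J - (73q_J). Setting ∂π_J/∂q_J = 0: 158 - 8q_J - 4(q_N) = 0.
So q_N = (177 - 4q_J)/8 and q_J = (158 - 4q_N)/8.
Substituting one into the other gives q_N = 49/3 and q_J = 139/12.
Total output Q = 49/3 + 139/12 = 335/12.

27.92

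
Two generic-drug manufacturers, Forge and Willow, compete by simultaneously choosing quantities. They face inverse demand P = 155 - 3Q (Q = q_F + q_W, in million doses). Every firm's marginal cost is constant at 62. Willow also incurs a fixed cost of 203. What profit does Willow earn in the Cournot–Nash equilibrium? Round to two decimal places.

Each firm earns π_i = (155 - 3Q)q_i - 62q_i.
Setting ∂π_i/∂q_i = 0 with rivals' quantities fixed: 93 - 6q_i - 3q_j = 0.
By symmetry each firm produces the same amount; substituting q_j = q_i yields q_i = 93/9 = 31/3.
Price P = 155 - 3·(62/3) = 93.
Willow's profit: (93 - 62)·(31/3) - 203 = 352/3.

117.33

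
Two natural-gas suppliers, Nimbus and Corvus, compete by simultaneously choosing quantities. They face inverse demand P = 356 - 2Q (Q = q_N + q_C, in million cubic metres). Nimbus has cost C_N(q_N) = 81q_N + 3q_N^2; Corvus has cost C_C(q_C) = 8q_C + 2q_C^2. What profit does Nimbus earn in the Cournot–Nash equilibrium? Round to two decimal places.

Nimbus's profit: π_N = (356 - 2Q)q_N - (81q_N + 3q_N²). Setting ∂π_N/∂q_N = 0: 275 - 10q_N - 2(q_C) = 0.
Corvus's profit: π_C = (356 - 2Q)q_C - (8q_C + 2q_C²). Setting ∂π_C/∂q_C = 0: 348 - 8q_C - 2(q_N) = 0.
Best responses: q_N = (275 - 2q_C)/10, q_C = (348 - 2q_N)/8.
Substituting one into the other gives q_N = 376/19 and q_C = 1465/38.
Price P = 356 - 2·58.3421 = 239.3158.
Nimbus's profit: 239.3158·(376/19) - 81·(376/19) - 3(376/19)² = 1958.1163.

1958.12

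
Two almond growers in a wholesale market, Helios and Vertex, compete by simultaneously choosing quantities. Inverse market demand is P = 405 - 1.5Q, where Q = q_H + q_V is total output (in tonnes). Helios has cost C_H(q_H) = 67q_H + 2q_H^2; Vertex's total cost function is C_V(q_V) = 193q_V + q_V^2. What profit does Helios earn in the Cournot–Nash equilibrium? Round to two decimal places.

Helios's profit: π_H = (405 - 1.5Q)q_H - (67q_H + 2q_H²). Setting ∂π_H/∂q_H = 0: 338 - 7q_H - (3/2)(q_V) = 0.
Vertex's first-order condition: 212 - 5q_V - (3/2)(q_H) = 0.
So q_H = (338 - (3/2)q_V)/7 and q_V = (212 - (3/2)q_H)/5.
Substituting one into the other gives q_H = 41.8931 and q_V = 29.8321.
Price P = 405 - (3/2)·71.7252 = 297.4122.
Helios's profit: 297.4122·41.8931 - 67·41.8931 - 2·41.8931² = 6142.6201.

6142.62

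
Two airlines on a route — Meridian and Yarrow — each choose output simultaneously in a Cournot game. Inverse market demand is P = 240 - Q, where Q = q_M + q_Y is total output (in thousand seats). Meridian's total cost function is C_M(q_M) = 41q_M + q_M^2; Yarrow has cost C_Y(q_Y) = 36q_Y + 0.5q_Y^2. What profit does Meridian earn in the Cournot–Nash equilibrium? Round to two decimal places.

Meridian's profit: π_M = (240 - Q)q_M - (41q_M + q_M²). Setting ∂π_M/∂q_M = 0: 199 - 4q_M - (q_Y) = 0.
Yarrow's profit: π_Y = (240 - Q)q_Y - (36q_Y + (1/2)q_Y²). Setting ∂π_Y/∂q_Y = 0: 204 - 3q_Y - (q_M) = 0.
So q_M = (199 - q_Y)/4 and q_Y = (204 - q_M)/3.
Solving the pair: q_M = 393/11, q_Y = 617/11.
Price P = 240 - 1010/11 = 1630/11.
Meridian's profit: (1630/11)·(393/11) - 41·(393/11) - (393/11)² = 2552.8760.

2552.88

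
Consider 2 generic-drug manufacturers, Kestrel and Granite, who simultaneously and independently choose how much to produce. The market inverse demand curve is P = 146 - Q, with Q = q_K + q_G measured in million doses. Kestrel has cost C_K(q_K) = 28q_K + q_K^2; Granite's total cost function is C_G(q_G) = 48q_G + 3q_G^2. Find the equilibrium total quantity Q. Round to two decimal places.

36.13

Kestrel's profit: π_K = (146 - Q)q_K - (28q_K + q_K²). Setting ∂π_K/∂q_K = 0: 118 - 4q_K - (q_G) = 0.
Granite's profit: π_G = (146 - Q)q_G - (48q_G + 3q_G²). Setting ∂π_G/∂q_G = 0: 98 - 8q_G - (q_K) = 0.
Best responses: q_K = (118 - q_G)/4, q_G = (98 - q_K)/8.
Substituting one into the other gives q_K = 846/31 and q_G = 274/31.
Total output Q = 846/31 + 274/31 = 1120/31.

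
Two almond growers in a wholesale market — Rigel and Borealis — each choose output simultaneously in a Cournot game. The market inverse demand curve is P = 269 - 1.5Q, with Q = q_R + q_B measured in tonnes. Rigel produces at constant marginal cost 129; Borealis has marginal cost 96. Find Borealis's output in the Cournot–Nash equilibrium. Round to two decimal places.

45.78

Rigel's profit: π_R = (269 - 1.5Q)q_R - (129q_R). Setting ∂π_R/∂q_R = 0: 140 - 3q_R - (3/2)(q_B) = 0.
Borealis's first-order condition: 173 - 3q_B - (3/2)(q_R) = 0.
Best responses: q_R = (140 - (3/2)q_B)/3, q_B = (173 - (3/2)q_R)/3.
Substituting one into the other gives q_R = 214/9 and q_B = 412/9.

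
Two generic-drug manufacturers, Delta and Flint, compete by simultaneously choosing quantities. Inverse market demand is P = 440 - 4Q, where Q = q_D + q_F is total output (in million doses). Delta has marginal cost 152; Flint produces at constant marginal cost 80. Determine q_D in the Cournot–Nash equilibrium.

18

Delta's profit: π_D = (440 - 4Q)q_D - (152q_D). Setting ∂π_D/∂q_D = 0: 288 - 8q_D - 4(q_F) = 0.
Flint's first-order condition: 360 - 8q_F - 4(q_D) = 0.
So q_D = (288 - 4q_F)/8 and q_F = (360 - 4q_D)/8.
Substituting one into the other gives q_D = 18 and q_F = 36.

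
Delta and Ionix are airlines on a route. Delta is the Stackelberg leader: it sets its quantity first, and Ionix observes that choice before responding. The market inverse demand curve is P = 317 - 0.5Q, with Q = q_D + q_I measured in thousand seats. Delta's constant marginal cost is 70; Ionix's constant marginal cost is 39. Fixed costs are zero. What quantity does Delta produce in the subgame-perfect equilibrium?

Solve by backward induction. Given q_D, the follower Ionix maximises π_I = (317 - (1/2)q_D - (1/2)q_I)q_I - 39q_I.
Follower FOC: 278 - (1/2)q_D - q_I = 0, so q_I(q_D) = (278 - (1/2)q_D).
Delta substitutes q_I(q_D) into its own profit: π_D = q_D(317 - (1/2)q_D - (278 - (1/2)q_D)/2) - 70q_D = (178 - (1/4)q_D)q_D - 70q_D.
Maximising: ∂π_D/∂q_D = 108 - (1/2)q_D = 0, giving q_D = 216.
Then q_I = (278 - (1/2)·216) = 170.

216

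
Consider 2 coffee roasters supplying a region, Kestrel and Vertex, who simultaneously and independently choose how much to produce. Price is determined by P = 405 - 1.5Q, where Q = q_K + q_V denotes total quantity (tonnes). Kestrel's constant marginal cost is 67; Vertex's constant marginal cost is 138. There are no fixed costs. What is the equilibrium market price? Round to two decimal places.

203.33

Kestrel's profit: π_K = (405 - 1.5Q)q_K - (67q_K). Setting ∂π_K/∂q_K = 0: 338 - 3q_K - (3/2)(q_V) = 0.
Vertex's first-order condition: 267 - 3q_V - (3/2)(q_K) = 0.
So q_K = (338 - (3/2)q_V)/3 and q_V = (267 - (3/2)q_K)/3.
Substituting one into the other gives q_K = 818/9 and q_V = 392/9.
Total output Q = 1210/9, so price P = 405 - (3/2)·(1210/9) = 610/3.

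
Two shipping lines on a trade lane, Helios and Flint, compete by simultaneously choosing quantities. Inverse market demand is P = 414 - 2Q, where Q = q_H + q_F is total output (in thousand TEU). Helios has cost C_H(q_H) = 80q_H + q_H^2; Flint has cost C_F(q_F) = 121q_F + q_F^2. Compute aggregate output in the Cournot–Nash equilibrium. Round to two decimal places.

Helios's profit: π_H = (414 - 2Q)q_H - (80q_H + q_H²). Setting ∂π_H/∂q_H = 0: 334 - 6q_H - 2(q_F) = 0.
Flint's profit: π_F = (414 - 2Q)q_F - (121q_F + q_F²). Setting ∂π_F/∂q_F = 0: 293 - 6q_F - 2(q_H) = 0.
Best responses: q_H = (334 - 2q_F)/6, q_F = (293 - 2q_H)/6.
Solving the pair: q_H = 709/16, q_F = 545/16.
Total output Q = 709/16 + 545/16 = 627/8.

78.38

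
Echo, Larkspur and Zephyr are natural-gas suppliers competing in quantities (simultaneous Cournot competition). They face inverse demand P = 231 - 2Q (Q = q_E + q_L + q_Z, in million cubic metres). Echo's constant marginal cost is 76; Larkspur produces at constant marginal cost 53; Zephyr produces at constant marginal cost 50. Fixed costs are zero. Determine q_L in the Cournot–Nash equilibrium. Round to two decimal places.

24.75

Echo's profit: π_E = (231 - 2Q)q_E - (76q_E). Setting ∂π_E/∂q_E = 0: 155 - 4q_E - 2(q_L + q_Z) = 0.
Larkspur's profit: π_L = (231 - 2Q)q_L - (53q_L). Setting ∂π_L/∂q_L = 0: 178 - 4q_L - 2(q_E + q_Z) = 0.
Zephyr's first-order condition: 181 - 4q_Z - 2(q_E + q_L) = 0.
Adding the 3 conditions: 514 − 4Q − 4Q = 0, i.e. Q = 257/4.
Back-substituting: q_E = (155 − 257/2)/2 = 53/4, q_L = (178 − 257/2)/2 = 99/4, q_Z = (181 − 257/2)/2 = 105/4.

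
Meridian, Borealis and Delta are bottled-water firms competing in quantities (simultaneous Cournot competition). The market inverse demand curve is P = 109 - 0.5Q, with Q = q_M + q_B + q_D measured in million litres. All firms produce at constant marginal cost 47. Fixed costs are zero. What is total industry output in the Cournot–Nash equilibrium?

A representative firm's profit is π_i = q_i(109 - 0.5Q) - 47q_i.
First-order condition (treating rivals' output as given): 62 - q_i - (1/2)·Σ_{j≠i} q_j = 0.
With identical firms every q_j equals q_i, so Σ_{j≠i} q_j = 2q_i and 62 = 2q_i, giving q_i = 31.
Total output Q = 31 + 31 + 31 = 93.

93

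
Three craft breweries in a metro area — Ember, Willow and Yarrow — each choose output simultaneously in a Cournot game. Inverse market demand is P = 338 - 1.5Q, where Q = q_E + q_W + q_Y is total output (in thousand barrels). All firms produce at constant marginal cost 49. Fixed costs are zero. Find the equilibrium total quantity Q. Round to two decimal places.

144.50

A representative firm's profit is π_i = q_i(338 - 1.5Q) - 49q_i.
Setting ∂π_i/∂q_i = 0 with rivals' quantities fixed: 289 - 3q_i - (3/2)·Σ_{j≠i} q_j = 0.
With identical firms every q_j equals q_i, so Σ_{j≠i} q_j = 2q_i and 289 = 6q_i, giving q_i = 289/6.
Total output Q = 289/6 + 289/6 + 289/6 = 289/2.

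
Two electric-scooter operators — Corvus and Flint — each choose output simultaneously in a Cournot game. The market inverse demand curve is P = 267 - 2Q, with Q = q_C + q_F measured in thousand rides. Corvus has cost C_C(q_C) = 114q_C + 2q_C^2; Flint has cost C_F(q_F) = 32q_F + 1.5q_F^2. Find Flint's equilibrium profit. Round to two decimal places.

Corvus's profit: π_C = (267 - 2Q)q_C - (114q_C + 2q_C²). Setting ∂π_C/∂q_C = 0: 153 - 8q_C - 2(q_F) = 0.
Flint's first-order condition: 235 - 7q_F - 2(q_C) = 0.
So q_C = (153 - 2q_F)/8 and q_F = (235 - 2q_C)/7.
Substituting one into the other gives q_C = 601/52 and q_F = 787/26.
Price P = 267 - 2·41.8269 = 183.3462.
Flint's profit: 183.3462·(787/26) - 32·(787/26) - (3/2)(787/26)² = 3206.7922.

3206.79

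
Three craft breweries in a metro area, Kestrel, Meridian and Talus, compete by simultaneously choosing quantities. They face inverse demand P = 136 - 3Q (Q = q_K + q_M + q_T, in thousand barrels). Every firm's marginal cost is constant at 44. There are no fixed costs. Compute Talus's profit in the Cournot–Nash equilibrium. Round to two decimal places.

A representative firm's profit is π_i = q_i(136 - 3Q) - 44q_i.
First-order condition (treating rivals' output as given): 92 - 6q_i - 3·Σ_{j≠i} q_j = 0.
With identical firms every q_j equals q_i, so Σ_{j≠i} q_j = 2q_i and 92 = 12q_i, giving q_i = 23/3.
Price P = 136 - 3·23 = 67.
Talus's profit: (67 - 44)·(23/3) = 529/3.

176.33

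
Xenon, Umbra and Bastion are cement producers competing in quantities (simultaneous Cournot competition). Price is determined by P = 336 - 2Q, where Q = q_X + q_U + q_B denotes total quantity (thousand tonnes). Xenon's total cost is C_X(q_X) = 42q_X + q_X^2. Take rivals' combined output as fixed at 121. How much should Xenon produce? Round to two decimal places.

8.67

With rivals' combined output fixed at 121, Xenon's profit is π_X = (336 - 2·121 - 2q_X)q_X - (42q_X + q_X²) = (94 - 2q_X)q_X - (42q_X + q_X²).
∂π_X/∂q_X = 52 - 6q_X = 0, so q_X = 26/3.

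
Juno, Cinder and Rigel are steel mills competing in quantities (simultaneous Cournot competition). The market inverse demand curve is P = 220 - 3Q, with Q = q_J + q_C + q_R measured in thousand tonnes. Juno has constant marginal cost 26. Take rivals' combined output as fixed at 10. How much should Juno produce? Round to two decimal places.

With rivals' combined output fixed at 10, Juno's profit is π_J = (220 - 3·10 - 3q_J)q_J - (26q_J) = (190 - 3q_J)q_J - (26q_J).
∂π_J/∂q_J = 164 - 6q_J = 0, so q_J = 82/3.

27.33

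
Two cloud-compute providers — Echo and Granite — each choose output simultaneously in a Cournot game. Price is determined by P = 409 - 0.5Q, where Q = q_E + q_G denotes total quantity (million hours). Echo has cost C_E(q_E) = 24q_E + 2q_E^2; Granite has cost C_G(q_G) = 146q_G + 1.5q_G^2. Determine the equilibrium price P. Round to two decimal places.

Echo's profit: π_E = (409 - 0.5Q)q_E - (24q_E + 2q_E²). Setting ∂π_E/∂q_E = 0: 385 - 5q_E - (1/2)(q_G) = 0.
Granite's first-order condition: 263 - 4q_G - (1/2)(q_E) = 0.
Rearranging gives the reaction functions q_E = (385 - (1/2)q_G)/5 and q_G = (263 - (1/2)q_E)/4.
Substituting one into the other gives q_E = 71.3165 and q_G = 56.8354.
Total output Q = 128.1519, so price P = 409 - (1/2)·128.1519 = 344.9241.

344.92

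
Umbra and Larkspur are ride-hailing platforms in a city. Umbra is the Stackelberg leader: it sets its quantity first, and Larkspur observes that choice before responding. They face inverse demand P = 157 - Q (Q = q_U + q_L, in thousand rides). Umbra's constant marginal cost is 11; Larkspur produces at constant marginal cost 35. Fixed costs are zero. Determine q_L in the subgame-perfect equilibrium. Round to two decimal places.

Solve by backward induction. Given q_U, the follower Larkspur maximises π_L = (157 - q_U - q_L)q_L - 35q_L.
Follower FOC: 122 - q_U - 2q_L = 0, so q_L(q_U) = (122 - q_U)/2.
Umbra substitutes q_L(q_U) into its own profit: π_U = q_U(157 - q_U - (122 - q_U)/2) - 11q_U = (96 - (1/2)q_U)q_U - 11q_U.
The leader's first-order condition 85 - q_U = 0 yields q_U = 85.
Then q_L = (122 - 85)/2 = 37/2.

18.50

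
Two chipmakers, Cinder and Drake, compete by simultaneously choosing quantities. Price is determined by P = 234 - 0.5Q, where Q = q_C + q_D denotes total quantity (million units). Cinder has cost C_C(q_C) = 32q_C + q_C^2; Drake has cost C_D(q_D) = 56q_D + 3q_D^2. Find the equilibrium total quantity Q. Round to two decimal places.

Cinder's profit: π_C = (234 - 0.5Q)q_C - (32q_C + q_C²). Setting ∂π_C/∂q_C = 0: 202 - 3q_C - (1/2)(q_D) = 0.
Drake's first-order condition: 178 - 7q_D - (1/2)(q_C) = 0.
So q_C = (202 - (1/2)q_D)/3 and q_D = (178 - (1/2)q_C)/7.
Solving the pair: q_C = 63.8554, q_D = 1732/83.
Total output Q = 63.8554 + 1732/83 = 84.7229.

84.72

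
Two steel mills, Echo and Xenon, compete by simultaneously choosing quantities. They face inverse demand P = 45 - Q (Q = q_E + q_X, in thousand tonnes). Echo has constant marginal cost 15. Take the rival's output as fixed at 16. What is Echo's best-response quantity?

7

With the rival's output fixed at 16, Echo's profit is π_E = (45 - 16 - q_E)q_E - (15q_E) = (29 - q_E)q_E - (15q_E).
∂π_E/∂q_E = 14 - 2q_E = 0, so q_E = 7.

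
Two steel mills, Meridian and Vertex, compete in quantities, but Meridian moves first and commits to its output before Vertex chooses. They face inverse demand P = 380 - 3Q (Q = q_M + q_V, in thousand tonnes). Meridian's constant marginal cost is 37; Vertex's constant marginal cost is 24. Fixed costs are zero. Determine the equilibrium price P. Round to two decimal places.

119.50

Solve by backward induction. Given q_M, the follower Vertex maximises π_V = (380 - 3q_M - 3q_V)q_V - 24q_V.
∂π_V/∂q_V = 356 - 3q_M - 6q_V = 0 gives the reaction function q_V = (356 - 3q_M)/6.
The leader anticipates this reaction. Substituting into P = 380 - 3Q gives P = 202 - (3/2)q_M, so π_M = (202 - (3/2)q_M)q_M - 37q_M.
Leader FOC: 165 - 3q_M = 0, so q_M = 55.
Then q_V = (356 - 3·55)/6 = 191/6.
Total output Q = 521/6, so price P = 380 - 3·(521/6) = 239/2.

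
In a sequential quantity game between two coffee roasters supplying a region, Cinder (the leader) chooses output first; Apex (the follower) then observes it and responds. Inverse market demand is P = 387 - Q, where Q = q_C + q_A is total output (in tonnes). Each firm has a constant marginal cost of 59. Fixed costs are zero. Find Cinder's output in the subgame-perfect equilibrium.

The follower Apex best-responds to any q_C: π_A = (387 - Q)q_A - 59q_A.
∂π_A/∂q_A = 328 - q_C - 2q_A = 0 gives the reaction function q_A = (328 - q_C)/2.
Cinder substitutes q_A(q_C) into its own profit: π_C = q_C(387 - q_C - (328 - q_C)/2) - 59q_C = (223 - (1/2)q_C)q_C - 59q_C.
The leader's first-order condition 164 - q_C = 0 yields q_C = 164.
Then q_A = (328 - 164)/2 = 82.

164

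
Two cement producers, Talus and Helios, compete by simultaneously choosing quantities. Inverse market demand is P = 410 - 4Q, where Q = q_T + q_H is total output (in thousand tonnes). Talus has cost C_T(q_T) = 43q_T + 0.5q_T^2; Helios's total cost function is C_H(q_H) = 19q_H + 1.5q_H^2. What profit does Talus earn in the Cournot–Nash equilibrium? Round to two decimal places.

3994.89

Talus's profit: π_T = (410 - 4Q)q_T - (43q_T + (1/2)q_T²). Setting ∂π_T/∂q_T = 0: 367 - 9q_T - 4(q_H) = 0.
Helios's first-order condition: 391 - 11q_H - 4(q_T) = 0.
Best responses: q_T = (367 - 4q_H)/9, q_H = (391 - 4q_T)/11.
Substituting one into the other gives q_T = 29.7952 and q_H = 24.7108.
Price P = 410 - 4·54.5060 = 191.9759.
Talus's profit: 191.9759·29.7952 - 43·29.7952 - (1/2)·29.7952² = 3994.8876.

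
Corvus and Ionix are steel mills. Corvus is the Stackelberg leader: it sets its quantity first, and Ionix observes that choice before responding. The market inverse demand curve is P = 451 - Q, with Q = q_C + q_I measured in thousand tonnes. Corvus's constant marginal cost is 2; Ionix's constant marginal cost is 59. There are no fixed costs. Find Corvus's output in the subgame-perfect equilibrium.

Solve by backward induction. Given q_C, the follower Ionix maximises π_I = (451 - q_C - q_I)q_I - 59q_I.
Follower FOC: 392 - q_C - 2q_I = 0, so q_I(q_C) = (392 - q_C)/2.
Corvus substitutes q_I(q_C) into its own profit: π_C = q_C(451 - q_C - (392 - q_C)/2) - 2q_C = (255 - (1/2)q_C)q_C - 2q_C.
Maximising: ∂π_C/∂q_C = 253 - q_C = 0, giving q_C = 253.
Then q_I = (392 - 253)/2 = 139/2.

253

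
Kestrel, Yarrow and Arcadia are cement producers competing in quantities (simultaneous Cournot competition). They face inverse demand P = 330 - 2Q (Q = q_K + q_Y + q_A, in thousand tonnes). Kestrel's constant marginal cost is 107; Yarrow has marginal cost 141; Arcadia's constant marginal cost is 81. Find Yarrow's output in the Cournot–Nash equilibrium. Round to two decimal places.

11.88

Kestrel's profit: π_K = (330 - 2Q)q_K - (107q_K). Setting ∂π_K/∂q_K = 0: 223 - 4q_K - 2(q_Y + q_A) = 0.
Yarrow's first-order condition: 189 - 4q_Y - 2(q_K + q_A) = 0.
Arcadia's profit: π_A = (330 - 2Q)q_A - (81q_A). Setting ∂π_A/∂q_A = 0: 249 - 4q_A - 2(q_K + q_Y) = 0.
Adding the 3 first-order conditions: 661 − 8Q = 0, so Q = 661/8.
Back-substituting: q_K = (223 − 661/4)/2 = 231/8, q_Y = (189 − 661/4)/2 = 95/8, q_A = (249 − 661/4)/2 = 335/8.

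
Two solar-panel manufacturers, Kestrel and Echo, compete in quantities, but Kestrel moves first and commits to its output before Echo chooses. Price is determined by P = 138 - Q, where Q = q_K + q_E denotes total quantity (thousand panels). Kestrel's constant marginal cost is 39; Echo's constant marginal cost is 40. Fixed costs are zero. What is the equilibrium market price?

64

Solve by backward induction. Given q_K, the follower Echo maximises π_E = (138 - q_K - q_E)q_E - 40q_E.
Follower FOC: 98 - q_K - 2q_E = 0, so q_E(q_K) = (98 - q_K)/2.
Kestrel substitutes q_E(q_K) into its own profit: π_K = q_K(138 - q_K - (98 - q_K)/2) - 39q_K = (89 - (1/2)q_K)q_K - 39q_K.
The leader's first-order condition 50 - q_K = 0 yields q_K = 50.
Then q_E = (98 - 50)/2 = 24.
Total output Q = 74, so price P = 138 - 74 = 64.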